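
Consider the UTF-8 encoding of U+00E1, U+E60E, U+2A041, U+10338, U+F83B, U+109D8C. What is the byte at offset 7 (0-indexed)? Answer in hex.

U+00E1 → 2-byte form C3 A1 at offsets 0–1.
U+E60E → 3-byte form EE 98 8E at offsets 2–4.
U+2A041 → 4-byte form F0 AA 81 81 at offsets 5–8.
Offset 7 falls in char 3's range; it's byte 3 of F0 AA 81 81 = 0x81.

0x81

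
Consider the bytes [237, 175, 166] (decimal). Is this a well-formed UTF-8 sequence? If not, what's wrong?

invalid (encodes a surrogate (U+D800–U+DFFF))

Structurally a 3-byte sequence; payload = 0xDBE6.
But 0xDBE6 is in U+D800–U+DFFF, the surrogate range. Surrogates are not Unicode scalar values and are forbidden in UTF-8.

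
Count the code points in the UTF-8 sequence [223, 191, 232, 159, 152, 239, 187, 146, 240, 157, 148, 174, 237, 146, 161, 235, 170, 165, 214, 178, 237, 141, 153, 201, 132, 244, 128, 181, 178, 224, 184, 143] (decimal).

Byte at offset 0: 0xDF = 11011111 → 2-byte char (#1). Advance 2.
Byte at offset 2: 0xE8 = 11101000 → 3-byte char (#2). Advance 3.
Byte at offset 5: 0xEF = 11101111 → 3-byte char (#3). Advance 3.
Byte at offset 8: 0xF0 = 11110000 → 4-byte char (#4). Advance 4.
Byte at offset 12: 0xED = 11101101 → 3-byte char (#5). Advance 3.
Byte at offset 15: 0xEB = 11101011 → 3-byte char (#6). Advance 3.
Byte at offset 18: 0xD6 = 11010110 → 2-byte char (#7). Advance 2.
Byte at offset 20: 0xED = 11101101 → 3-byte char (#8). Advance 3.
Byte at offset 23: 0xC9 = 11001001 → 2-byte char (#9). Advance 2.
Byte at offset 25: 0xF4 = 11110100 → 4-byte char (#10). Advance 4.
Byte at offset 29: 0xE0 = 11100000 → 3-byte char (#11). Advance 3.
Reached end at offset 32 after 11 code points.

11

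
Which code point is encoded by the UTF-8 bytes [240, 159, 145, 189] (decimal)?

Leading byte 0xF0 = 11110000 matches 11110xxx → 4-byte sequence.
Byte 1: 0xF0 = 11110000, payload 000 (3 bits).
Byte 2: 0x9F = 10011111 (10xxxxxx ✓), payload 011111.
Byte 3: 0x91 = 10010001 (10xxxxxx ✓), payload 010001.
Byte 4: 0xBD = 10111101 (10xxxxxx ✓), payload 111101.
Concatenate: 000011111010001111101 = 0x1F47D (21 bits → U+1F47D).

U+1F47D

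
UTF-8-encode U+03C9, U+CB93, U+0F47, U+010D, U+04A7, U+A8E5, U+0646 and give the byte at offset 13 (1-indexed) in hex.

1-indexed offset 13 is 0-indexed offset 12.
U+03C9 → 2-byte form CF 89 at offsets 0–1.
U+CB93 → 3-byte form EC AE 93 at offsets 2–4.
U+0F47 → 3-byte form E0 BD 87 at offsets 5–7.
U+010D → 2-byte form C4 8D at offsets 8–9.
U+04A7 → 2-byte form D2 A7 at offsets 10–11.
U+A8E5 → 3-byte form EA A3 A5 at offsets 12–14.
Offset 12 falls in char 6's range; it's byte 1 of EA A3 A5 = 0xEA.

0xEA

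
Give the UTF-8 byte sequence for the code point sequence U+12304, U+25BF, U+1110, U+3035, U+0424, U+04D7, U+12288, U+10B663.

F0 92 8C 84 E2 96 BF E1 84 90 E3 80 B5 D0 A4 D3 97 F0 92 8A 88 F4 8B 99 A3

U+12304: 4-byte form → F0 92 8C 84.
U+25BF: 3-byte form → E2 96 BF.
U+1110: 3-byte form → E1 84 90.
U+3035: 3-byte form → E3 80 B5.
U+0424: 2-byte form → D0 A4.
U+04D7: 2-byte form → D3 97.
U+12288: 4-byte form → F0 92 8A 88.
U+10B663: 4-byte form → F4 8B 99 A3.
Concatenated (25 bytes): F0 92 8C 84 E2 96 BF E1 84 90 E3 80 B5 D0 A4 D3 97 F0 92 8A 88 F4 8B 99 A3.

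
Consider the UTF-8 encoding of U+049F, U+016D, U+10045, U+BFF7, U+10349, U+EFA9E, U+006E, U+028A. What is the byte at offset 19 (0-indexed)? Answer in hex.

0x6E

U+049F → 2-byte form D2 9F at offsets 0–1.
U+016D → 2-byte form C5 AD at offsets 2–3.
U+10045 → 4-byte form F0 90 81 85 at offsets 4–7.
U+BFF7 → 3-byte form EB BF B7 at offsets 8–10.
U+10349 → 4-byte form F0 90 8D 89 at offsets 11–14.
U+EFA9E → 4-byte form F3 AF AA 9E at offsets 15–18.
U+006E → 1-byte form 6E at offsets 19–19.
Offset 19 falls in char 7's range; it's byte 1 of 6E = 0x6E.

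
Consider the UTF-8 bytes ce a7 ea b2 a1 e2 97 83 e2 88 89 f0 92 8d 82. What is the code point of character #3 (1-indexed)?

Offset 0: leading byte 0xCE = 11001110 → 2-byte char #1 = CE A7.
Offset 2: leading byte 0xEA = 11101010 → 3-byte char #2 = EA B2 A1.
Offset 5: leading byte 0xE2 = 11100010 → 3-byte char #3 = E2 97 83.
Leading byte 0xE2 = 11100010 matches 1110xxxx → 3-byte sequence.
Byte 1: 0xE2 = 11100010, payload 0010 (4 bits).
Byte 2: 0x97 = 10010111 (10xxxxxx ✓), payload 010111.
Byte 3: 0x83 = 10000011 (10xxxxxx ✓), payload 000011.
Concatenate: 0010010111000011 = 0x25C3 (16 bits → U+25C3).

U+25C3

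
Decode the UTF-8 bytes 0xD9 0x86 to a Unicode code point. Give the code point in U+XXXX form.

Leading byte 0xD9 = 11011001 matches 110xxxxx → 2-byte sequence.
Byte 1: 0xD9 = 11011001, payload 11001 (5 bits).
Byte 2: 0x86 = 10000110 (10xxxxxx ✓), payload 000110.
Concatenate: 11001000110 = 0x646 (11 bits → U+0646).

U+0646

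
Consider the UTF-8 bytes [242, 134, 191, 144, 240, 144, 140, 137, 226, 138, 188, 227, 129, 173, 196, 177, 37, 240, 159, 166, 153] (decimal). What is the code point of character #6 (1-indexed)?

Offset 0: leading byte 0xF2 = 11110010 → 4-byte char #1 = F2 86 BF 90.
Offset 4: leading byte 0xF0 = 11110000 → 4-byte char #2 = F0 90 8C 89.
Offset 8: leading byte 0xE2 = 11100010 → 3-byte char #3 = E2 8A BC.
Offset 11: leading byte 0xE3 = 11100011 → 3-byte char #4 = E3 81 AD.
Offset 14: leading byte 0xC4 = 11000100 → 2-byte char #5 = C4 B1.
Offset 16: leading byte 0x25 = 00100101 → 1-byte char #6 = 25.
Leading byte 0x25 = 00100101 matches 0xxxxxxx → 1-byte sequence.
Byte 1: 0x25 = 00100101, payload 0100101 (7 bits).
Concatenate: 0100101 = 0x25 (7 bits → U+0025).

U+0025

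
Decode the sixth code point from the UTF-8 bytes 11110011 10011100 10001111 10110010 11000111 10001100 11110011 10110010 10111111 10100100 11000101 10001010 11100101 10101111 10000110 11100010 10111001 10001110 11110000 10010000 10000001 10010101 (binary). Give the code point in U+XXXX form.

U+2E4E

Offset 0: leading byte 0xF3 = 11110011 → 4-byte char #1 = F3 9C 8F B2.
Offset 4: leading byte 0xC7 = 11000111 → 2-byte char #2 = C7 8C.
Offset 6: leading byte 0xF3 = 11110011 → 4-byte char #3 = F3 B2 BF A4.
Offset 10: leading byte 0xC5 = 11000101 → 2-byte char #4 = C5 8A.
Offset 12: leading byte 0xE5 = 11100101 → 3-byte char #5 = E5 AF 86.
Offset 15: leading byte 0xE2 = 11100010 → 3-byte char #6 = E2 B9 8E.
Leading byte 0xE2 = 11100010 matches 1110xxxx → 3-byte sequence.
Byte 1: 0xE2 = 11100010, payload 0010 (4 bits).
Byte 2: 0xB9 = 10111001 (10xxxxxx ✓), payload 111001.
Byte 3: 0x8E = 10001110 (10xxxxxx ✓), payload 001110.
Concatenate: 0010111001001110 = 0x2E4E (16 bits → U+2E4E).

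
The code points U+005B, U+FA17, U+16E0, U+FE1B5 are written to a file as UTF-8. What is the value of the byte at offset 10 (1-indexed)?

0x86

1-indexed offset 10 is 0-indexed offset 9.
U+005B → 1-byte form 5B at offsets 0–0.
U+FA17 → 3-byte form EF A8 97 at offsets 1–3.
U+16E0 → 3-byte form E1 9B A0 at offsets 4–6.
U+FE1B5 → 4-byte form F3 BE 86 B5 at offsets 7–10.
Offset 9 falls in char 4's range; it's byte 3 of F3 BE 86 B5 = 0x86.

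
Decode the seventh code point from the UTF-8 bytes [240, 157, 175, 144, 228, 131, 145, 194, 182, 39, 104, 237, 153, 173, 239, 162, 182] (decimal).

Offset 0: leading byte 0xF0 = 11110000 → 4-byte char #1 = F0 9D AF 90.
Offset 4: leading byte 0xE4 = 11100100 → 3-byte char #2 = E4 83 91.
Offset 7: leading byte 0xC2 = 11000010 → 2-byte char #3 = C2 B6.
Offset 9: leading byte 0x27 = 00100111 → 1-byte char #4 = 27.
Offset 10: leading byte 0x68 = 01101000 → 1-byte char #5 = 68.
Offset 11: leading byte 0xED = 11101101 → 3-byte char #6 = ED 99 AD.
Offset 14: leading byte 0xEF = 11101111 → 3-byte char #7 = EF A2 B6.
Leading byte 0xEF = 11101111 matches 1110xxxx → 3-byte sequence.
Byte 1: 0xEF = 11101111, payload 1111 (4 bits).
Byte 2: 0xA2 = 10100010 (10xxxxxx ✓), payload 100010.
Byte 3: 0xB6 = 10110110 (10xxxxxx ✓), payload 110110.
Concatenate: 1111100010110110 = 0xF8B6 (16 bits → U+F8B6).

U+F8B6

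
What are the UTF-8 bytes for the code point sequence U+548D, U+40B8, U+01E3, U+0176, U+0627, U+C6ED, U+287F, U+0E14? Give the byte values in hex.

E5 92 8D E4 82 B8 C7 A3 C5 B6 D8 A7 EC 9B AD E2 A1 BF E0 B8 94

U+548D: 3-byte form → E5 92 8D.
U+40B8: 3-byte form → E4 82 B8.
U+01E3: 2-byte form → C7 A3.
U+0176: 2-byte form → C5 B6.
U+0627: 2-byte form → D8 A7.
U+C6ED: 3-byte form → EC 9B AD.
U+287F: 3-byte form → E2 A1 BF.
U+0E14: 3-byte form → E0 B8 94.
Concatenated (21 bytes): E5 92 8D E4 82 B8 C7 A3 C5 B6 D8 A7 EC 9B AD E2 A1 BF E0 B8 94.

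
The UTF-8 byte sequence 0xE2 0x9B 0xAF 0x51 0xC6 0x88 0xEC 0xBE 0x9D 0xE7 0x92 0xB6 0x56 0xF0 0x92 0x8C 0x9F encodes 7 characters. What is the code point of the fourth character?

Offset 0: leading byte 0xE2 = 11100010 → 3-byte char #1 = E2 9B AF.
Offset 3: leading byte 0x51 = 01010001 → 1-byte char #2 = 51.
Offset 4: leading byte 0xC6 = 11000110 → 2-byte char #3 = C6 88.
Offset 6: leading byte 0xEC = 11101100 → 3-byte char #4 = EC BE 9D.
Leading byte 0xEC = 11101100 matches 1110xxxx → 3-byte sequence.
Byte 1: 0xEC = 11101100, payload 1100 (4 bits).
Byte 2: 0xBE = 10111110 (10xxxxxx ✓), payload 111110.
Byte 3: 0x9D = 10011101 (10xxxxxx ✓), payload 011101.
Concatenate: 1100111110011101 = 0xCF9D (16 bits → U+CF9D).

U+CF9D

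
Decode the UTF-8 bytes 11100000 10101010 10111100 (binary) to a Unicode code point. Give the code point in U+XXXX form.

Leading byte 0xE0 = 11100000 matches 1110xxxx → 3-byte sequence.
Byte 1: 0xE0 = 11100000, payload 0000 (4 bits).
Byte 2: 0xAA = 10101010 (10xxxxxx ✓), payload 101010.
Byte 3: 0xBC = 10111100 (10xxxxxx ✓), payload 111100.
Concatenate: 0000101010111100 = 0xABC (16 bits → U+0ABC).

U+0ABC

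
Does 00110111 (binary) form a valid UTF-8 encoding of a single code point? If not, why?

Leading byte 0x37 = 00110111 → 1-byte form.

valid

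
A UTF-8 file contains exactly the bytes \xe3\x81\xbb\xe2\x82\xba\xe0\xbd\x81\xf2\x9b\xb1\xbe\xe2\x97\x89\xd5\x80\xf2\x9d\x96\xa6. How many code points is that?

7

Byte at offset 0: 0xE3 = 11100011 → 3-byte char (#1). Advance 3.
Byte at offset 3: 0xE2 = 11100010 → 3-byte char (#2). Advance 3.
Byte at offset 6: 0xE0 = 11100000 → 3-byte char (#3). Advance 3.
Byte at offset 9: 0xF2 = 11110010 → 4-byte char (#4). Advance 4.
Byte at offset 13: 0xE2 = 11100010 → 3-byte char (#5). Advance 3.
Byte at offset 16: 0xD5 = 11010101 → 2-byte char (#6). Advance 2.
Byte at offset 18: 0xF2 = 11110010 → 4-byte char (#7). Advance 4.
Reached end at offset 22 after 7 code points.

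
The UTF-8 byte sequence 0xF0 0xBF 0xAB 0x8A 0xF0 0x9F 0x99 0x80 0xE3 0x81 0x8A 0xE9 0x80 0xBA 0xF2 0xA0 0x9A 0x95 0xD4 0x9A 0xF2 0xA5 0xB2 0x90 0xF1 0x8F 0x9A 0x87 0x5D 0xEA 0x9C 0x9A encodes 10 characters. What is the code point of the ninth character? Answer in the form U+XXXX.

Offset 0: leading byte 0xF0 = 11110000 → 4-byte char #1 = F0 BF AB 8A.
Offset 4: leading byte 0xF0 = 11110000 → 4-byte char #2 = F0 9F 99 80.
Offset 8: leading byte 0xE3 = 11100011 → 3-byte char #3 = E3 81 8A.
Offset 11: leading byte 0xE9 = 11101001 → 3-byte char #4 = E9 80 BA.
Offset 14: leading byte 0xF2 = 11110010 → 4-byte char #5 = F2 A0 9A 95.
Offset 18: leading byte 0xD4 = 11010100 → 2-byte char #6 = D4 9A.
Offset 20: leading byte 0xF2 = 11110010 → 4-byte char #7 = F2 A5 B2 90.
Offset 24: leading byte 0xF1 = 11110001 → 4-byte char #8 = F1 8F 9A 87.
Offset 28: leading byte 0x5D = 01011101 → 1-byte char #9 = 5D.
Leading byte 0x5D = 01011101 matches 0xxxxxxx → 1-byte sequence.
Byte 1: 0x5D = 01011101, payload 1011101 (7 bits).
Concatenate: 1011101 = 0x5D (7 bits → U+005D).

U+005D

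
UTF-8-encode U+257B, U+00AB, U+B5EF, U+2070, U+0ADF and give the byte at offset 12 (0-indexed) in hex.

U+257B → 3-byte form E2 95 BB at offsets 0–2.
U+00AB → 2-byte form C2 AB at offsets 3–4.
U+B5EF → 3-byte form EB 97 AF at offsets 5–7.
U+2070 → 3-byte form E2 81 B0 at offsets 8–10.
U+0ADF → 3-byte form E0 AB 9F at offsets 11–13.
Offset 12 falls in char 5's range; it's byte 2 of E0 AB 9F = 0xAB.

0xAB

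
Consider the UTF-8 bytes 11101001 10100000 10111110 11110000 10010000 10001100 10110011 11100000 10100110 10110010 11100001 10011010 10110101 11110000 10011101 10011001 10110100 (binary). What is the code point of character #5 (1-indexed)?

U+1D674

Offset 0: leading byte 0xE9 = 11101001 → 3-byte char #1 = E9 A0 BE.
Offset 3: leading byte 0xF0 = 11110000 → 4-byte char #2 = F0 90 8C B3.
Offset 7: leading byte 0xE0 = 11100000 → 3-byte char #3 = E0 A6 B2.
Offset 10: leading byte 0xE1 = 11100001 → 3-byte char #4 = E1 9A B5.
Offset 13: leading byte 0xF0 = 11110000 → 4-byte char #5 = F0 9D 99 B4.
Leading byte 0xF0 = 11110000 matches 11110xxx → 4-byte sequence.
Byte 1: 0xF0 = 11110000, payload 000 (3 bits).
Byte 2: 0x9D = 10011101 (10xxxxxx ✓), payload 011101.
Byte 3: 0x99 = 10011001 (10xxxxxx ✓), payload 011001.
Byte 4: 0xB4 = 10110100 (10xxxxxx ✓), payload 110100.
Concatenate: 000011101011001110100 = 0x1D674 (21 bits → U+1D674).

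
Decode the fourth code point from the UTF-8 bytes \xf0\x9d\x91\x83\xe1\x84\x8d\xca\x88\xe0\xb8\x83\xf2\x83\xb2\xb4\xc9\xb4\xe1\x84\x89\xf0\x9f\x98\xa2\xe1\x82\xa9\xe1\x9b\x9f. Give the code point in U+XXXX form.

Offset 0: leading byte 0xF0 = 11110000 → 4-byte char #1 = F0 9D 91 83.
Offset 4: leading byte 0xE1 = 11100001 → 3-byte char #2 = E1 84 8D.
Offset 7: leading byte 0xCA = 11001010 → 2-byte char #3 = CA 88.
Offset 9: leading byte 0xE0 = 11100000 → 3-byte char #4 = E0 B8 83.
Leading byte 0xE0 = 11100000 matches 1110xxxx → 3-byte sequence.
Byte 1: 0xE0 = 11100000, payload 0000 (4 bits).
Byte 2: 0xB8 = 10111000 (10xxxxxx ✓), payload 111000.
Byte 3: 0x83 = 10000011 (10xxxxxx ✓), payload 000011.
Concatenate: 0000111000000011 = 0xE03 (16 bits → U+0E03).

U+0E03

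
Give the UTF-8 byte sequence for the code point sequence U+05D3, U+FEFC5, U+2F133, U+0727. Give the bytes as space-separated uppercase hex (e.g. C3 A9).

D7 93 F3 BE BF 85 F0 AF 84 B3 DC A7

U+05D3: 2-byte form → D7 93.
U+FEFC5: 4-byte form → F3 BE BF 85.
U+2F133: 4-byte form → F0 AF 84 B3.
U+0727: 2-byte form → DC A7.
Concatenated (12 bytes): D7 93 F3 BE BF 85 F0 AF 84 B3 DC A7.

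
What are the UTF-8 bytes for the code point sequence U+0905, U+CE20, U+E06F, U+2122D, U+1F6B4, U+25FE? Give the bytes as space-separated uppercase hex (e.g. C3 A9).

E0 A4 85 EC B8 A0 EE 81 AF F0 A1 88 AD F0 9F 9A B4 E2 97 BE

U+0905: 3-byte form → E0 A4 85.
U+CE20: 3-byte form → EC B8 A0.
U+E06F: 3-byte form → EE 81 AF.
U+2122D: 4-byte form → F0 A1 88 AD.
U+1F6B4: 4-byte form → F0 9F 9A B4.
U+25FE: 3-byte form → E2 97 BE.
Concatenated (20 bytes): E0 A4 85 EC B8 A0 EE 81 AF F0 A1 88 AD F0 9F 9A B4 E2 97 BE.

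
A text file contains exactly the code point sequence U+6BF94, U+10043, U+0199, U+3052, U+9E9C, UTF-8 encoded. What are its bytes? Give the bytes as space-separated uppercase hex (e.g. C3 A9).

F1 AB BE 94 F0 90 81 83 C6 99 E3 81 92 E9 BA 9C

U+6BF94: 4-byte form → F1 AB BE 94.
U+10043: 4-byte form → F0 90 81 83.
U+0199: 2-byte form → C6 99.
U+3052: 3-byte form → E3 81 92.
U+9E9C: 3-byte form → E9 BA 9C.
Concatenated (16 bytes): F1 AB BE 94 F0 90 81 83 C6 99 E3 81 92 E9 BA 9C.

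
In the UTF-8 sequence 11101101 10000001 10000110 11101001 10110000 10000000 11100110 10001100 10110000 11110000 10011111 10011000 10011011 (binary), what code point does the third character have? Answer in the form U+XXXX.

U+6330

Offset 0: leading byte 0xED = 11101101 → 3-byte char #1 = ED 81 86.
Offset 3: leading byte 0xE9 = 11101001 → 3-byte char #2 = E9 B0 80.
Offset 6: leading byte 0xE6 = 11100110 → 3-byte char #3 = E6 8C B0.
Leading byte 0xE6 = 11100110 matches 1110xxxx → 3-byte sequence.
Byte 1: 0xE6 = 11100110, payload 0110 (4 bits).
Byte 2: 0x8C = 10001100 (10xxxxxx ✓), payload 001100.
Byte 3: 0xB0 = 10110000 (10xxxxxx ✓), payload 110000.
Concatenate: 0110001100110000 = 0x6330 (16 bits → U+6330).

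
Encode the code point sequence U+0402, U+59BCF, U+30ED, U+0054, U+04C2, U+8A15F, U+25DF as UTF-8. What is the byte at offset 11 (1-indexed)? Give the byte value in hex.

0xD3

1-indexed offset 11 is 0-indexed offset 10.
U+0402 → 2-byte form D0 82 at offsets 0–1.
U+59BCF → 4-byte form F1 99 AF 8F at offsets 2–5.
U+30ED → 3-byte form E3 83 AD at offsets 6–8.
U+0054 → 1-byte form 54 at offsets 9–9.
U+04C2 → 2-byte form D3 82 at offsets 10–11.
Offset 10 falls in char 5's range; it's byte 1 of D3 82 = 0xD3.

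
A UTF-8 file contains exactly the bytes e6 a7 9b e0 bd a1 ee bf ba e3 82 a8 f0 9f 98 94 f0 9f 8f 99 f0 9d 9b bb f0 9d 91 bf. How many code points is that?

Byte at offset 0: 0xE6 = 11100110 → 3-byte char (#1). Advance 3.
Byte at offset 3: 0xE0 = 11100000 → 3-byte char (#2). Advance 3.
Byte at offset 6: 0xEE = 11101110 → 3-byte char (#3). Advance 3.
Byte at offset 9: 0xE3 = 11100011 → 3-byte char (#4). Advance 3.
Byte at offset 12: 0xF0 = 11110000 → 4-byte char (#5). Advance 4.
Byte at offset 16: 0xF0 = 11110000 → 4-byte char (#6). Advance 4.
Byte at offset 20: 0xF0 = 11110000 → 4-byte char (#7). Advance 4.
Byte at offset 24: 0xF0 = 11110000 → 4-byte char (#8). Advance 4.
Reached end at offset 28 after 8 code points.

8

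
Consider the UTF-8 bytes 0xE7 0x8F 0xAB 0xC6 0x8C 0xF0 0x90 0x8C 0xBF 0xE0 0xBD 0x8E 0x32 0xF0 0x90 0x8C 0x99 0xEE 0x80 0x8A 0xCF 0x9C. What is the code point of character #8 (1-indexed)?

U+03DC

Offset 0: leading byte 0xE7 = 11100111 → 3-byte char #1 = E7 8F AB.
Offset 3: leading byte 0xC6 = 11000110 → 2-byte char #2 = C6 8C.
Offset 5: leading byte 0xF0 = 11110000 → 4-byte char #3 = F0 90 8C BF.
Offset 9: leading byte 0xE0 = 11100000 → 3-byte char #4 = E0 BD 8E.
Offset 12: leading byte 0x32 = 00110010 → 1-byte char #5 = 32.
Offset 13: leading byte 0xF0 = 11110000 → 4-byte char #6 = F0 90 8C 99.
Offset 17: leading byte 0xEE = 11101110 → 3-byte char #7 = EE 80 8A.
Offset 20: leading byte 0xCF = 11001111 → 2-byte char #8 = CF 9C.
Leading byte 0xCF = 11001111 matches 110xxxxx → 2-byte sequence.
Byte 1: 0xCF = 11001111, payload 01111 (5 bits).
Byte 2: 0x9C = 10011100 (10xxxxxx ✓), payload 011100.
Concatenate: 01111011100 = 0x3DC (11 bits → U+03DC).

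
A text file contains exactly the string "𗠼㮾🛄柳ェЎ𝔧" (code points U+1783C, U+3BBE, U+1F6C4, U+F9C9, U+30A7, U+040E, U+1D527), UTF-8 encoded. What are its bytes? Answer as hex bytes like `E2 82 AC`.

U+1783C: 4-byte form → F0 97 A0 BC.
U+3BBE: 3-byte form → E3 AE BE.
U+1F6C4: 4-byte form → F0 9F 9B 84.
U+F9C9: 3-byte form → EF A7 89.
U+30A7: 3-byte form → E3 82 A7.
U+040E: 2-byte form → D0 8E.
U+1D527: 4-byte form → F0 9D 94 A7.
Concatenated (23 bytes): F0 97 A0 BC E3 AE BE F0 9F 9B 84 EF A7 89 E3 82 A7 D0 8E F0 9D 94 A7.

F0 97 A0 BC E3 AE BE F0 9F 9B 84 EF A7 89 E3 82 A7 D0 8E F0 9D 94 A7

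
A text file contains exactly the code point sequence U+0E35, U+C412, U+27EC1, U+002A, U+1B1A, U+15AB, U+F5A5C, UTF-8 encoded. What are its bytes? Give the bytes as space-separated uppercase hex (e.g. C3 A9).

U+0E35: 3-byte form → E0 B8 B5.
U+C412: 3-byte form → EC 90 92.
U+27EC1: 4-byte form → F0 A7 BB 81.
U+002A: 1-byte form → 2A.
U+1B1A: 3-byte form → E1 AC 9A.
U+15AB: 3-byte form → E1 96 AB.
U+F5A5C: 4-byte form → F3 B5 A9 9C.
Concatenated (21 bytes): E0 B8 B5 EC 90 92 F0 A7 BB 81 2A E1 AC 9A E1 96 AB F3 B5 A9 9C.

E0 B8 B5 EC 90 92 F0 A7 BB 81 2A E1 AC 9A E1 96 AB F3 B5 A9 9C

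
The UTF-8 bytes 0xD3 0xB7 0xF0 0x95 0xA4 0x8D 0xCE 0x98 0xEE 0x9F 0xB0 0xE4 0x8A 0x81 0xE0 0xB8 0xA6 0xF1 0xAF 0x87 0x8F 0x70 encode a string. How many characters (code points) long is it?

8

Byte at offset 0: 0xD3 = 11010011 → 2-byte char (#1). Advance 2.
Byte at offset 2: 0xF0 = 11110000 → 4-byte char (#2). Advance 4.
Byte at offset 6: 0xCE = 11001110 → 2-byte char (#3). Advance 2.
Byte at offset 8: 0xEE = 11101110 → 3-byte char (#4). Advance 3.
Byte at offset 11: 0xE4 = 11100100 → 3-byte char (#5). Advance 3.
Byte at offset 14: 0xE0 = 11100000 → 3-byte char (#6). Advance 3.
Byte at offset 17: 0xF1 = 11110001 → 4-byte char (#7). Advance 4.
Byte at offset 21: 0x70 = 01110000 → 1-byte char (#8). Advance 1.
Reached end at offset 22 after 8 code points.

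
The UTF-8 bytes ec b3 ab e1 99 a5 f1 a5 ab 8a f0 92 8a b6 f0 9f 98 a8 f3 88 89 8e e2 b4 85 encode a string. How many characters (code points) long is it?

7

Byte at offset 0: 0xEC = 11101100 → 3-byte char (#1). Advance 3.
Byte at offset 3: 0xE1 = 11100001 → 3-byte char (#2). Advance 3.
Byte at offset 6: 0xF1 = 11110001 → 4-byte char (#3). Advance 4.
Byte at offset 10: 0xF0 = 11110000 → 4-byte char (#4). Advance 4.
Byte at offset 14: 0xF0 = 11110000 → 4-byte char (#5). Advance 4.
Byte at offset 18: 0xF3 = 11110011 → 4-byte char (#6). Advance 4.
Byte at offset 22: 0xE2 = 11100010 → 3-byte char (#7). Advance 3.
Reached end at offset 25 after 7 code points.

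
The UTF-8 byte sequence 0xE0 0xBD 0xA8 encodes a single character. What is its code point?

U+0F68

Leading byte 0xE0 = 11100000 matches 1110xxxx → 3-byte sequence.
Byte 1: 0xE0 = 11100000, payload 0000 (4 bits).
Byte 2: 0xBD = 10111101 (10xxxxxx ✓), payload 111101.
Byte 3: 0xA8 = 10101000 (10xxxxxx ✓), payload 101000.
Concatenate: 0000111101101000 = 0xF68 (16 bits → U+0F68).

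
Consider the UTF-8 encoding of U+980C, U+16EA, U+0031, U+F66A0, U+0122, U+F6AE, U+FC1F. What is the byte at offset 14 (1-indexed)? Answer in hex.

1-indexed offset 14 is 0-indexed offset 13.
U+980C → 3-byte form E9 A0 8C at offsets 0–2.
U+16EA → 3-byte form E1 9B AA at offsets 3–5.
U+0031 → 1-byte form 31 at offsets 6–6.
U+F66A0 → 4-byte form F3 B6 9A A0 at offsets 7–10.
U+0122 → 2-byte form C4 A2 at offsets 11–12.
U+F6AE → 3-byte form EF 9A AE at offsets 13–15.
Offset 13 falls in char 6's range; it's byte 1 of EF 9A AE = 0xEF.

0xEF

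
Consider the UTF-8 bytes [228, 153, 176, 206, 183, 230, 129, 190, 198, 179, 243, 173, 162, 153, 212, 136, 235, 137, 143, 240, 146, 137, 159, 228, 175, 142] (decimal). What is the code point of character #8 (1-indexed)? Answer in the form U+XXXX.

Offset 0: leading byte 0xE4 = 11100100 → 3-byte char #1 = E4 99 B0.
Offset 3: leading byte 0xCE = 11001110 → 2-byte char #2 = CE B7.
Offset 5: leading byte 0xE6 = 11100110 → 3-byte char #3 = E6 81 BE.
Offset 8: leading byte 0xC6 = 11000110 → 2-byte char #4 = C6 B3.
Offset 10: leading byte 0xF3 = 11110011 → 4-byte char #5 = F3 AD A2 99.
Offset 14: leading byte 0xD4 = 11010100 → 2-byte char #6 = D4 88.
Offset 16: leading byte 0xEB = 11101011 → 3-byte char #7 = EB 89 8F.
Offset 19: leading byte 0xF0 = 11110000 → 4-byte char #8 = F0 92 89 9F.
Leading byte 0xF0 = 11110000 matches 11110xxx → 4-byte sequence.
Byte 1: 0xF0 = 11110000, payload 000 (3 bits).
Byte 2: 0x92 = 10010010 (10xxxxxx ✓), payload 010010.
Byte 3: 0x89 = 10001001 (10xxxxxx ✓), payload 001001.
Byte 4: 0x9F = 10011111 (10xxxxxx ✓), payload 011111.
Concatenate: 000010010001001011111 = 0x1225F (21 bits → U+1225F).

U+1225F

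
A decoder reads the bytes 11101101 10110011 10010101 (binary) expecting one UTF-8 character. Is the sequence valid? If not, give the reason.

Structurally a 3-byte sequence; payload = 0xDCD5.
But 0xDCD5 is in U+D800–U+DFFF, the surrogate range. Surrogates are not Unicode scalar values and are forbidden in UTF-8.

invalid (encodes a surrogate (U+D800–U+DFFF))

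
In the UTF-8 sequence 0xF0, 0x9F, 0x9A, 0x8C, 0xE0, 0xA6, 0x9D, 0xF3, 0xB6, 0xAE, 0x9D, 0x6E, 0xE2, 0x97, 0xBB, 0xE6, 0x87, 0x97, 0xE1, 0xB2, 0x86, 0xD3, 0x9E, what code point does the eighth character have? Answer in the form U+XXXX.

U+04DE

Offset 0: leading byte 0xF0 = 11110000 → 4-byte char #1 = F0 9F 9A 8C.
Offset 4: leading byte 0xE0 = 11100000 → 3-byte char #2 = E0 A6 9D.
Offset 7: leading byte 0xF3 = 11110011 → 4-byte char #3 = F3 B6 AE 9D.
Offset 11: leading byte 0x6E = 01101110 → 1-byte char #4 = 6E.
Offset 12: leading byte 0xE2 = 11100010 → 3-byte char #5 = E2 97 BB.
Offset 15: leading byte 0xE6 = 11100110 → 3-byte char #6 = E6 87 97.
Offset 18: leading byte 0xE1 = 11100001 → 3-byte char #7 = E1 B2 86.
Offset 21: leading byte 0xD3 = 11010011 → 2-byte char #8 = D3 9E.
Leading byte 0xD3 = 11010011 matches 110xxxxx → 2-byte sequence.
Byte 1: 0xD3 = 11010011, payload 10011 (5 bits).
Byte 2: 0x9E = 10011110 (10xxxxxx ✓), payload 011110.
Concatenate: 10011011110 = 0x4DE (11 bits → U+04DE).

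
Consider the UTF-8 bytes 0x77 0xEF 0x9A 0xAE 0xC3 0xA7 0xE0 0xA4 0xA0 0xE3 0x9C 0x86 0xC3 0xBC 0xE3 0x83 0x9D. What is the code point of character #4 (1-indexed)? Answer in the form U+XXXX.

Offset 0: leading byte 0x77 = 01110111 → 1-byte char #1 = 77.
Offset 1: leading byte 0xEF = 11101111 → 3-byte char #2 = EF 9A AE.
Offset 4: leading byte 0xC3 = 11000011 → 2-byte char #3 = C3 A7.
Offset 6: leading byte 0xE0 = 11100000 → 3-byte char #4 = E0 A4 A0.
Leading byte 0xE0 = 11100000 matches 1110xxxx → 3-byte sequence.
Byte 1: 0xE0 = 11100000, payload 0000 (4 bits).
Byte 2: 0xA4 = 10100100 (10xxxxxx ✓), payload 100100.
Byte 3: 0xA0 = 10100000 (10xxxxxx ✓), payload 100000.
Concatenate: 0000100100100000 = 0x920 (16 bits → U+0920).

U+0920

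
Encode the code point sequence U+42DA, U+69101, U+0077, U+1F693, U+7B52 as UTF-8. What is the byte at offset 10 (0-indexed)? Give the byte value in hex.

0x9A

U+42DA → 3-byte form E4 8B 9A at offsets 0–2.
U+69101 → 4-byte form F1 A9 84 81 at offsets 3–6.
U+0077 → 1-byte form 77 at offsets 7–7.
U+1F693 → 4-byte form F0 9F 9A 93 at offsets 8–11.
Offset 10 falls in char 4's range; it's byte 3 of F0 9F 9A 93 = 0x9A.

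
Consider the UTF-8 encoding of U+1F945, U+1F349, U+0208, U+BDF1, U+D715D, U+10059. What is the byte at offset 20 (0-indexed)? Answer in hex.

U+1F945 → 4-byte form F0 9F A5 85 at offsets 0–3.
U+1F349 → 4-byte form F0 9F 8D 89 at offsets 4–7.
U+0208 → 2-byte form C8 88 at offsets 8–9.
U+BDF1 → 3-byte form EB B7 B1 at offsets 10–12.
U+D715D → 4-byte form F3 97 85 9D at offsets 13–16.
U+10059 → 4-byte form F0 90 81 99 at offsets 17–20.
Offset 20 falls in char 6's range; it's byte 4 of F0 90 81 99 = 0x99.

0x99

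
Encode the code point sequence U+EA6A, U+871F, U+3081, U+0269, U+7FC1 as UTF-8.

U+EA6A: 3-byte form → EE A9 AA.
U+871F: 3-byte form → E8 9C 9F.
U+3081: 3-byte form → E3 82 81.
U+0269: 2-byte form → C9 A9.
U+7FC1: 3-byte form → E7 BF 81.
Concatenated (14 bytes): EE A9 AA E8 9C 9F E3 82 81 C9 A9 E7 BF 81.

EE A9 AA E8 9C 9F E3 82 81 C9 A9 E7 BF 81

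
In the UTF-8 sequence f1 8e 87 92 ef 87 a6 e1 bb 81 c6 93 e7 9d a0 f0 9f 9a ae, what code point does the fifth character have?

U+7760

Offset 0: leading byte 0xF1 = 11110001 → 4-byte char #1 = F1 8E 87 92.
Offset 4: leading byte 0xEF = 11101111 → 3-byte char #2 = EF 87 A6.
Offset 7: leading byte 0xE1 = 11100001 → 3-byte char #3 = E1 BB 81.
Offset 10: leading byte 0xC6 = 11000110 → 2-byte char #4 = C6 93.
Offset 12: leading byte 0xE7 = 11100111 → 3-byte char #5 = E7 9D A0.
Leading byte 0xE7 = 11100111 matches 1110xxxx → 3-byte sequence.
Byte 1: 0xE7 = 11100111, payload 0111 (4 bits).
Byte 2: 0x9D = 10011101 (10xxxxxx ✓), payload 011101.
Byte 3: 0xA0 = 10100000 (10xxxxxx ✓), payload 100000.
Concatenate: 0111011101100000 = 0x7760 (16 bits → U+7760).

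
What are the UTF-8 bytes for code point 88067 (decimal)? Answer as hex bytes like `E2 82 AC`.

U+15803 = 0x15803 = 88067 decimal. In range U+10000–U+10FFFF → 4-byte form: 11110xxx 10xxxxxx 10xxxxxx 10xxxxxx.
Binary (21 bits): 000010101100000000011.
Split 3+6+6+6: 000 | 010101 | 100000 | 000011.
Byte 1: 11110000 = 0xF0.
Byte 2: 10010101 = 0x95.
Byte 3: 10100000 = 0xA0.
Byte 4: 10000011 = 0x83.

F0 95 A0 83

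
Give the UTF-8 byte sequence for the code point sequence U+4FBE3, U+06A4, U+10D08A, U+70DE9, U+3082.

U+4FBE3: 4-byte form → F1 8F AF A3.
U+06A4: 2-byte form → DA A4.
U+10D08A: 4-byte form → F4 8D 82 8A.
U+70DE9: 4-byte form → F1 B0 B7 A9.
U+3082: 3-byte form → E3 82 82.
Concatenated (17 bytes): F1 8F AF A3 DA A4 F4 8D 82 8A F1 B0 B7 A9 E3 82 82.

F1 8F AF A3 DA A4 F4 8D 82 8A F1 B0 B7 A9 E3 82 82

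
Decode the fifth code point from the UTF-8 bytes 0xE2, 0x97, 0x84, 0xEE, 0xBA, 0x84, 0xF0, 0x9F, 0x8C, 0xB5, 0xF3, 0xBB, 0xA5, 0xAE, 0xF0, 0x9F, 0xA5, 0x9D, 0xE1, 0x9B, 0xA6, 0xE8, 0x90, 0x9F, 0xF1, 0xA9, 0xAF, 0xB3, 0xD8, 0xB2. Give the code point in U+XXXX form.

U+1F95D

Offset 0: leading byte 0xE2 = 11100010 → 3-byte char #1 = E2 97 84.
Offset 3: leading byte 0xEE = 11101110 → 3-byte char #2 = EE BA 84.
Offset 6: leading byte 0xF0 = 11110000 → 4-byte char #3 = F0 9F 8C B5.
Offset 10: leading byte 0xF3 = 11110011 → 4-byte char #4 = F3 BB A5 AE.
Offset 14: leading byte 0xF0 = 11110000 → 4-byte char #5 = F0 9F A5 9D.
Leading byte 0xF0 = 11110000 matches 11110xxx → 4-byte sequence.
Byte 1: 0xF0 = 11110000, payload 000 (3 bits).
Byte 2: 0x9F = 10011111 (10xxxxxx ✓), payload 011111.
Byte 3: 0xA5 = 10100101 (10xxxxxx ✓), payload 100101.
Byte 4: 0x9D = 10011101 (10xxxxxx ✓), payload 011101.
Concatenate: 000011111100101011101 = 0x1F95D (21 bits → U+1F95D).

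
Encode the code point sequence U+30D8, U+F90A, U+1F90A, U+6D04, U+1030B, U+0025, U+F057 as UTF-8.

E3 83 98 EF A4 8A F0 9F A4 8A E6 B4 84 F0 90 8C 8B 25 EF 81 97

U+30D8: 3-byte form → E3 83 98.
U+F90A: 3-byte form → EF A4 8A.
U+1F90A: 4-byte form → F0 9F A4 8A.
U+6D04: 3-byte form → E6 B4 84.
U+1030B: 4-byte form → F0 90 8C 8B.
U+0025: 1-byte form → 25.
U+F057: 3-byte form → EF 81 97.
Concatenated (21 bytes): E3 83 98 EF A4 8A F0 9F A4 8A E6 B4 84 F0 90 8C 8B 25 EF 81 97.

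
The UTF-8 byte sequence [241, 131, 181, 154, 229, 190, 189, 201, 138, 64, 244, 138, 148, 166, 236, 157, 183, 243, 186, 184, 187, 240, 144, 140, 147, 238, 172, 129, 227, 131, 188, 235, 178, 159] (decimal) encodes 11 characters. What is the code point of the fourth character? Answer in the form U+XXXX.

U+0040

Offset 0: leading byte 0xF1 = 11110001 → 4-byte char #1 = F1 83 B5 9A.
Offset 4: leading byte 0xE5 = 11100101 → 3-byte char #2 = E5 BE BD.
Offset 7: leading byte 0xC9 = 11001001 → 2-byte char #3 = C9 8A.
Offset 9: leading byte 0x40 = 01000000 → 1-byte char #4 = 40.
Leading byte 0x40 = 01000000 matches 0xxxxxxx → 1-byte sequence.
Byte 1: 0x40 = 01000000, payload 1000000 (7 bits).
Concatenate: 1000000 = 0x40 (7 bits → U+0040).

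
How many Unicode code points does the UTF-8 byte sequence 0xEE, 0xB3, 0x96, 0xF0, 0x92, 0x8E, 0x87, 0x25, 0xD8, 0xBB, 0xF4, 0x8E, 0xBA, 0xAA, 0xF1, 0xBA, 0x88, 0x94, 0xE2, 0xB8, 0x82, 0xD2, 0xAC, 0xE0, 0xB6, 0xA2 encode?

Byte at offset 0: 0xEE = 11101110 → 3-byte char (#1). Advance 3.
Byte at offset 3: 0xF0 = 11110000 → 4-byte char (#2). Advance 4.
Byte at offset 7: 0x25 = 00100101 → 1-byte char (#3). Advance 1.
Byte at offset 8: 0xD8 = 11011000 → 2-byte char (#4). Advance 2.
Byte at offset 10: 0xF4 = 11110100 → 4-byte char (#5). Advance 4.
Byte at offset 14: 0xF1 = 11110001 → 4-byte char (#6). Advance 4.
Byte at offset 18: 0xE2 = 11100010 → 3-byte char (#7). Advance 3.
Byte at offset 21: 0xD2 = 11010010 → 2-byte char (#8). Advance 2.
Byte at offset 23: 0xE0 = 11100000 → 3-byte char (#9). Advance 3.
Reached end at offset 26 after 9 code points.

9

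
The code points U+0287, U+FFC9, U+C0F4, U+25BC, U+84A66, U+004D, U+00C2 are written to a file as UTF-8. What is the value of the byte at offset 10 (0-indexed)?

U+0287 → 2-byte form CA 87 at offsets 0–1.
U+FFC9 → 3-byte form EF BF 89 at offsets 2–4.
U+C0F4 → 3-byte form EC 83 B4 at offsets 5–7.
U+25BC → 3-byte form E2 96 BC at offsets 8–10.
Offset 10 falls in char 4's range; it's byte 3 of E2 96 BC = 0xBC.

0xBC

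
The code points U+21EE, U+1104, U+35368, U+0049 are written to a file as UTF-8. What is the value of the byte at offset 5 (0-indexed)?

0x84

U+21EE → 3-byte form E2 87 AE at offsets 0–2.
U+1104 → 3-byte form E1 84 84 at offsets 3–5.
Offset 5 falls in char 2's range; it's byte 3 of E1 84 84 = 0x84.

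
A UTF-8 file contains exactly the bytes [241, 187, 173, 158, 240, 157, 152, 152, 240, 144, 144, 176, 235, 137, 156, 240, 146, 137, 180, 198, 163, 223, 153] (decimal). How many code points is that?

Byte at offset 0: 0xF1 = 11110001 → 4-byte char (#1). Advance 4.
Byte at offset 4: 0xF0 = 11110000 → 4-byte char (#2). Advance 4.
Byte at offset 8: 0xF0 = 11110000 → 4-byte char (#3). Advance 4.
Byte at offset 12: 0xEB = 11101011 → 3-byte char (#4). Advance 3.
Byte at offset 15: 0xF0 = 11110000 → 4-byte char (#5). Advance 4.
Byte at offset 19: 0xC6 = 11000110 → 2-byte char (#6). Advance 2.
Byte at offset 21: 0xDF = 11011111 → 2-byte char (#7). Advance 2.
Reached end at offset 23 after 7 code points.

7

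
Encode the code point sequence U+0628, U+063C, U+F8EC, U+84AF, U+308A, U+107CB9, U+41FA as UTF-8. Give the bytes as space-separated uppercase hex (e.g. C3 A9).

D8 A8 D8 BC EF A3 AC E8 92 AF E3 82 8A F4 87 B2 B9 E4 87 BA

U+0628: 2-byte form → D8 A8.
U+063C: 2-byte form → D8 BC.
U+F8EC: 3-byte form → EF A3 AC.
U+84AF: 3-byte form → E8 92 AF.
U+308A: 3-byte form → E3 82 8A.
U+107CB9: 4-byte form → F4 87 B2 B9.
U+41FA: 3-byte form → E4 87 BA.
Concatenated (20 bytes): D8 A8 D8 BC EF A3 AC E8 92 AF E3 82 8A F4 87 B2 B9 E4 87 BA.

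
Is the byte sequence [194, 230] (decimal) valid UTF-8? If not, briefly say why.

invalid (non-continuation byte where continuation expected)

Leading byte 0xC2 = 11000010 → 2-byte form.
Byte 2 is 0xE6 = 11100110, which is not 10xxxxxx — expected a continuation byte.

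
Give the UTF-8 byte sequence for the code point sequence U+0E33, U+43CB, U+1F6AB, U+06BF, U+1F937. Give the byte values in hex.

U+0E33: 3-byte form → E0 B8 B3.
U+43CB: 3-byte form → E4 8F 8B.
U+1F6AB: 4-byte form → F0 9F 9A AB.
U+06BF: 2-byte form → DA BF.
U+1F937: 4-byte form → F0 9F A4 B7.
Concatenated (16 bytes): E0 B8 B3 E4 8F 8B F0 9F 9A AB DA BF F0 9F A4 B7.

E0 B8 B3 E4 8F 8B F0 9F 9A AB DA BF F0 9F A4 B7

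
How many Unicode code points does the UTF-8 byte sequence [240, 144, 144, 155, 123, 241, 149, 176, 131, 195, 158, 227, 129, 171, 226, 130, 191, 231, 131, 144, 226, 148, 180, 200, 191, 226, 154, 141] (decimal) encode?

10

Byte at offset 0: 0xF0 = 11110000 → 4-byte char (#1). Advance 4.
Byte at offset 4: 0x7B = 01111011 → 1-byte char (#2). Advance 1.
Byte at offset 5: 0xF1 = 11110001 → 4-byte char (#3). Advance 4.
Byte at offset 9: 0xC3 = 11000011 → 2-byte char (#4). Advance 2.
Byte at offset 11: 0xE3 = 11100011 → 3-byte char (#5). Advance 3.
Byte at offset 14: 0xE2 = 11100010 → 3-byte char (#6). Advance 3.
Byte at offset 17: 0xE7 = 11100111 → 3-byte char (#7). Advance 3.
Byte at offset 20: 0xE2 = 11100010 → 3-byte char (#8). Advance 3.
Byte at offset 23: 0xC8 = 11001000 → 2-byte char (#9). Advance 2.
Byte at offset 25: 0xE2 = 11100010 → 3-byte char (#10). Advance 3.
Reached end at offset 28 after 10 code points.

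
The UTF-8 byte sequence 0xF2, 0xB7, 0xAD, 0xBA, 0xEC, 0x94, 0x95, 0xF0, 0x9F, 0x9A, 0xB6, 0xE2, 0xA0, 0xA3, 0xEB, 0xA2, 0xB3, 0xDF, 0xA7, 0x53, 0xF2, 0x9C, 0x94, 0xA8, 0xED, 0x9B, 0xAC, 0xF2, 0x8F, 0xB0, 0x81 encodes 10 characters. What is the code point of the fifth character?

U+B8B3

Offset 0: leading byte 0xF2 = 11110010 → 4-byte char #1 = F2 B7 AD BA.
Offset 4: leading byte 0xEC = 11101100 → 3-byte char #2 = EC 94 95.
Offset 7: leading byte 0xF0 = 11110000 → 4-byte char #3 = F0 9F 9A B6.
Offset 11: leading byte 0xE2 = 11100010 → 3-byte char #4 = E2 A0 A3.
Offset 14: leading byte 0xEB = 11101011 → 3-byte char #5 = EB A2 B3.
Leading byte 0xEB = 11101011 matches 1110xxxx → 3-byte sequence.
Byte 1: 0xEB = 11101011, payload 1011 (4 bits).
Byte 2: 0xA2 = 10100010 (10xxxxxx ✓), payload 100010.
Byte 3: 0xB3 = 10110011 (10xxxxxx ✓), payload 110011.
Concatenate: 1011100010110011 = 0xB8B3 (16 bits → U+B8B3).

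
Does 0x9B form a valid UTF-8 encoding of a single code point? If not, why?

invalid (continuation byte with no leading byte)

Byte 0x9B = 10011011 has the form 10xxxxxx — a continuation byte — but there is no preceding leading byte.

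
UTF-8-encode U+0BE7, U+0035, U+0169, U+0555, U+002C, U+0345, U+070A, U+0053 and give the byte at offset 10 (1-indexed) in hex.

0xCD

1-indexed offset 10 is 0-indexed offset 9.
U+0BE7 → 3-byte form E0 AF A7 at offsets 0–2.
U+0035 → 1-byte form 35 at offsets 3–3.
U+0169 → 2-byte form C5 A9 at offsets 4–5.
U+0555 → 2-byte form D5 95 at offsets 6–7.
U+002C → 1-byte form 2C at offsets 8–8.
U+0345 → 2-byte form CD 85 at offsets 9–10.
Offset 9 falls in char 6's range; it's byte 1 of CD 85 = 0xCD.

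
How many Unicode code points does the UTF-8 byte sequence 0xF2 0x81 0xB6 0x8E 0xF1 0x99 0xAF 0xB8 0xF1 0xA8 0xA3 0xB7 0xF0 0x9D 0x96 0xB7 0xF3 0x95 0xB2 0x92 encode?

Byte at offset 0: 0xF2 = 11110010 → 4-byte char (#1). Advance 4.
Byte at offset 4: 0xF1 = 11110001 → 4-byte char (#2). Advance 4.
Byte at offset 8: 0xF1 = 11110001 → 4-byte char (#3). Advance 4.
Byte at offset 12: 0xF0 = 11110000 → 4-byte char (#4). Advance 4.
Byte at offset 16: 0xF3 = 11110011 → 4-byte char (#5). Advance 4.
Reached end at offset 20 after 5 code points.

5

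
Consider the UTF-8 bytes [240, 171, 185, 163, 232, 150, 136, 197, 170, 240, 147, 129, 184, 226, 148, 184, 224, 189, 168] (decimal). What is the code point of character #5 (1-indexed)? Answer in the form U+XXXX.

U+2538

Offset 0: leading byte 0xF0 = 11110000 → 4-byte char #1 = F0 AB B9 A3.
Offset 4: leading byte 0xE8 = 11101000 → 3-byte char #2 = E8 96 88.
Offset 7: leading byte 0xC5 = 11000101 → 2-byte char #3 = C5 AA.
Offset 9: leading byte 0xF0 = 11110000 → 4-byte char #4 = F0 93 81 B8.
Offset 13: leading byte 0xE2 = 11100010 → 3-byte char #5 = E2 94 B8.
Leading byte 0xE2 = 11100010 matches 1110xxxx → 3-byte sequence.
Byte 1: 0xE2 = 11100010, payload 0010 (4 bits).
Byte 2: 0x94 = 10010100 (10xxxxxx ✓), payload 010100.
Byte 3: 0xB8 = 10111000 (10xxxxxx ✓), payload 111000.
Concatenate: 0010010100111000 = 0x2538 (16 bits → U+2538).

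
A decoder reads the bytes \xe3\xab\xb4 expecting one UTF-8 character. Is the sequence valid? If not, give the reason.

valid

Leading byte 0xE3 = 11100011 → 3-byte form.
Continuation bytes 0xAB=10101011, 0xB4=10110100 all match 10xxxxxx.
Decoded value 0x3AF4 is ≥ 0x800 (shortest form) and not a surrogate.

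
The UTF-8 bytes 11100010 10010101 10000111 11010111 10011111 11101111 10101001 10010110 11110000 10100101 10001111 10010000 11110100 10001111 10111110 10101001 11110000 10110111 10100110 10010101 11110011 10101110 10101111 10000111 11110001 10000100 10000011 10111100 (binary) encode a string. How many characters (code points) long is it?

8

Byte at offset 0: 0xE2 = 11100010 → 3-byte char (#1). Advance 3.
Byte at offset 3: 0xD7 = 11010111 → 2-byte char (#2). Advance 2.
Byte at offset 5: 0xEF = 11101111 → 3-byte char (#3). Advance 3.
Byte at offset 8: 0xF0 = 11110000 → 4-byte char (#4). Advance 4.
Byte at offset 12: 0xF4 = 11110100 → 4-byte char (#5). Advance 4.
Byte at offset 16: 0xF0 = 11110000 → 4-byte char (#6). Advance 4.
Byte at offset 20: 0xF3 = 11110011 → 4-byte char (#7). Advance 4.
Byte at offset 24: 0xF1 = 11110001 → 4-byte char (#8). Advance 4.
Reached end at offset 28 after 8 code points.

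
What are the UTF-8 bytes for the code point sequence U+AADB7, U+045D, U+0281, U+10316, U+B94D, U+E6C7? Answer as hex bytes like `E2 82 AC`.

U+AADB7: 4-byte form → F2 AA B6 B7.
U+045D: 2-byte form → D1 9D.
U+0281: 2-byte form → CA 81.
U+10316: 4-byte form → F0 90 8C 96.
U+B94D: 3-byte form → EB A5 8D.
U+E6C7: 3-byte form → EE 9B 87.
Concatenated (18 bytes): F2 AA B6 B7 D1 9D CA 81 F0 90 8C 96 EB A5 8D EE 9B 87.

F2 AA B6 B7 D1 9D CA 81 F0 90 8C 96 EB A5 8D EE 9B 87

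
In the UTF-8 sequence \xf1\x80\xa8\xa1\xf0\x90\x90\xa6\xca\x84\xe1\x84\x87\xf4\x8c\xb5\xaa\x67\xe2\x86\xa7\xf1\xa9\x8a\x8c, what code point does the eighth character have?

Offset 0: leading byte 0xF1 = 11110001 → 4-byte char #1 = F1 80 A8 A1.
Offset 4: leading byte 0xF0 = 11110000 → 4-byte char #2 = F0 90 90 A6.
Offset 8: leading byte 0xCA = 11001010 → 2-byte char #3 = CA 84.
Offset 10: leading byte 0xE1 = 11100001 → 3-byte char #4 = E1 84 87.
Offset 13: leading byte 0xF4 = 11110100 → 4-byte char #5 = F4 8C B5 AA.
Offset 17: leading byte 0x67 = 01100111 → 1-byte char #6 = 67.
Offset 18: leading byte 0xE2 = 11100010 → 3-byte char #7 = E2 86 A7.
Offset 21: leading byte 0xF1 = 11110001 → 4-byte char #8 = F1 A9 8A 8C.
Leading byte 0xF1 = 11110001 matches 11110xxx → 4-byte sequence.
Byte 1: 0xF1 = 11110001, payload 001 (3 bits).
Byte 2: 0xA9 = 10101001 (10xxxxxx ✓), payload 101001.
Byte 3: 0x8A = 10001010 (10xxxxxx ✓), payload 001010.
Byte 4: 0x8C = 10001100 (10xxxxxx ✓), payload 001100.
Concatenate: 001101001001010001100 = 0x6928C (21 bits → U+6928C).

U+6928C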